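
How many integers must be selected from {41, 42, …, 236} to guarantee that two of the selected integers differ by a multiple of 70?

71

Group the integers by remainder mod 70; there are 70 residue classes, each nonempty in this range.
Choosing one from each class (70 integers) avoids any shared remainder.
One more choice must repeat a class, so two differ by a multiple of 70. Hence 70 + 1 = 71.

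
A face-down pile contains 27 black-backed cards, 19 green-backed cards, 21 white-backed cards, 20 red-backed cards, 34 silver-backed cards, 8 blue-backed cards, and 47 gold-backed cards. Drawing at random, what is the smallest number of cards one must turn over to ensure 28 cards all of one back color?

Treat the 7 back colors as pigeonholes.
In the worst case we take at most 27 of each back color, but all 19 green-backed, all 21 white-backed, all 20 red-backed, and all 8 blue-backed (fewer than 27), giving 27 + 19 + 21 + 20 + 27 + 8 + 27 = 149.
One more card then forces some back color to 28, so 149 + 1 = 150.

150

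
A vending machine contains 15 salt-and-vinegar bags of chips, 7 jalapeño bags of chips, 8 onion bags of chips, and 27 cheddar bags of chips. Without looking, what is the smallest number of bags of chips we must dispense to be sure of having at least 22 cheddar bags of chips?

52

To avoid cheddar bags of chips as long as possible, exhaust the other 3 flavors first.
The worst case draws every non-cheddar bag of chips first: 15 + 7 + 8 = 30.
The next 22 draws are then forced to be cheddar, giving 30 + 22 = 52.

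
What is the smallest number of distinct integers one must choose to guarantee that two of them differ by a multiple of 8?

Two integers differ by a multiple of 8 exactly when they share a remainder mod 8.
There are 8 residue classes mod 8, so 8 integers can all lie in distinct classes.
One more integer must repeat a residue, giving a difference divisible by 8. So n = 8 + 1 = 9.

9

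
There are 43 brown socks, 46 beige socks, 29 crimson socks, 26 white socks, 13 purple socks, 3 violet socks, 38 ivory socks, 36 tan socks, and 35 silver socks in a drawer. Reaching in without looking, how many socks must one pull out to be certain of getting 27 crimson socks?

267

The worst case draws every non-crimson sock first: 43 + 46 + 26 + 13 + 3 + 38 + 36 + 35 = 240.
The next 27 draws are then forced to be crimson, giving 240 + 27 = 267.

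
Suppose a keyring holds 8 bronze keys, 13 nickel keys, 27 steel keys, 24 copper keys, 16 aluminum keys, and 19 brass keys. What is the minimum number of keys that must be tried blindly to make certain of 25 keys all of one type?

Treat the 6 types as pigeonholes.
In the worst case we take at most 24 of each type, but all 8 bronze, all 13 nickel, all 16 aluminum, and all 19 brass (fewer than 24), giving 8 + 13 + 24 + 24 + 16 + 19 = 104.
One more key then forces some type to 25, so 104 + 1 = 105.

105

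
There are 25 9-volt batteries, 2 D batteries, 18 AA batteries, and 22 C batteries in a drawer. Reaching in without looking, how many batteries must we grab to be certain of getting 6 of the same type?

18

Treat the 4 types as pigeonholes.
In the worst case we take at most 5 of each type, but all 2 D (fewer than 5), giving 5 + 2 + 5 + 5 = 17.
One more battery then forces some type to 6, so 17 + 1 = 18.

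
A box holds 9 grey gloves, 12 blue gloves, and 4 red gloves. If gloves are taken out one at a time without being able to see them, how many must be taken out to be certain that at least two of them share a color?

4

The worst case takes 1 glove of each color without reaching 2 of any: 3 × 1 = 3.
The next glove must bring some color to 2, so 3 + 1 = 4.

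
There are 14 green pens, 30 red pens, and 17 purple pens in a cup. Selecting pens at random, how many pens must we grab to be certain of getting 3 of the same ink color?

7

The worst case takes 2 pens of each ink color without reaching 3 of any: 3 × 2 = 6.
The next pen must bring some ink color to 3, so 6 + 1 = 7.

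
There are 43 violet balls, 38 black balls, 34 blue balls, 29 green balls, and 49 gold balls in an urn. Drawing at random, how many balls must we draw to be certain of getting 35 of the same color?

166

In the worst case we take at most 34 of each color, but all 29 green (fewer than 34), giving 34 + 34 + 34 + 29 + 34 = 165.
One more ball then forces some color to 35, so 165 + 1 = 166.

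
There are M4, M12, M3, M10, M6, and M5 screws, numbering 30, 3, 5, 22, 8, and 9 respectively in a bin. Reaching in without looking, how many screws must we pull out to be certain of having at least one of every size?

75

The hardest size to obtain is M12: we could draw every other screw first — 77 − 3 = 74 screws — without a single M12 one.
The next draw must be M12, so 74 + 1 = 75.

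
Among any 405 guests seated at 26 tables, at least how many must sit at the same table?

16

The 405 guests fall into 26 tables.
If each of the 26 tables held at most 15, the total would be at most 26 × 15 = 390 < 405, a contradiction.
So at least one holds ⌈405/26⌉ = 16.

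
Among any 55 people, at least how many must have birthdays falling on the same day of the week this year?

There are 7 days of the week, which serve as the pigeonholes.
If each of the 7 days of the week held at most 7, the total would be at most 7 × 7 = 49 < 55, a contradiction.
So at least one holds ⌈55/7⌉ = 8.

8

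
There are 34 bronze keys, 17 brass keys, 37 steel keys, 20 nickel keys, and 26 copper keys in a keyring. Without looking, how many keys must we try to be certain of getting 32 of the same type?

Treat the 5 types as pigeonholes.
In the worst case we take at most 31 of each type, but all 17 brass, all 20 nickel, and all 26 copper (fewer than 31), giving 31 + 17 + 31 + 20 + 26 = 125.
One more key then forces some type to 32, so 125 + 1 = 126.

126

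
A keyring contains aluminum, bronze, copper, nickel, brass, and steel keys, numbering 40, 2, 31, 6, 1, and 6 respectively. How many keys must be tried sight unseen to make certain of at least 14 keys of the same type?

42

Treat the 6 types as pigeonholes.
In the worst case we take at most 13 of each type, but all 2 bronze, all 6 nickel, all 1 brass, and all 6 steel (fewer than 13), giving 13 + 2 + 13 + 6 + 1 + 6 = 41.
One more key then forces some type to 14, so 41 + 1 = 42.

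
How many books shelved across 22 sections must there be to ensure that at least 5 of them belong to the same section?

89

There are 22 sections acting as pigeonholes.
With 22 × 4 = 88 books we could place exactly 4 in each, with no class reaching 5.
One more forces some class to hold 5, so 88 + 1 = 89.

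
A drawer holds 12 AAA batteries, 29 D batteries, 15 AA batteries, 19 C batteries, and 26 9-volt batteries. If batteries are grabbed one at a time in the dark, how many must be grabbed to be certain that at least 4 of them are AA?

90

The worst case draws every non-AA battery first: 12 + 29 + 19 + 26 = 86.
The next 4 draws are then forced to be AA, giving 86 + 4 = 90.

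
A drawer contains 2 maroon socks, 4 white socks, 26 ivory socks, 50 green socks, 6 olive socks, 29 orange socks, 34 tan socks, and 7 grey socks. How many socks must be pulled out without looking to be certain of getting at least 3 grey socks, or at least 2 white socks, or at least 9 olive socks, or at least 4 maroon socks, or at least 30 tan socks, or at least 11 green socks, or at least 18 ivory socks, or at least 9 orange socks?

76

The worst case stops just short of every target: all 2 maroon, 1 white, 17 ivory, 10 green, all 6 olive, 8 orange, 29 tan, 2 grey — 2 + 1 + 17 + 10 + 6 + 8 + 29 + 2 = 75 socks.
One more sock must push some color to its target, so 75 + 1 = 76.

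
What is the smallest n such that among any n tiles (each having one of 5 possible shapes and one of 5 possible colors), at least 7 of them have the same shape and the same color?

There are 5 × 5 = 25 (shape, color) combinations acting as pigeonholes.
With 25 × 6 = 150 tiles we could place exactly 6 in each, with no (shape, color) pair reaching 7.
One more forces some (shape, color) pair to hold 7, so 150 + 1 = 151.

151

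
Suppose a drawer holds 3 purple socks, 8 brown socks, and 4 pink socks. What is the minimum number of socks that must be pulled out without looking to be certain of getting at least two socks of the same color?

Treat the 3 colors as pigeonholes.
The worst case takes 1 sock of each color without reaching 2 of any: 3 × 1 = 3.
The next sock must bring some color to 2, so 3 + 1 = 4.

4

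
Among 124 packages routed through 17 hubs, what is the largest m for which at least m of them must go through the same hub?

The 124 packages fall into 17 hubs.
If each of the 17 hubs held at most 7, the total would be at most 17 × 7 = 119 < 124, a contradiction.
So at least one holds ⌈124/17⌉ = 8.

8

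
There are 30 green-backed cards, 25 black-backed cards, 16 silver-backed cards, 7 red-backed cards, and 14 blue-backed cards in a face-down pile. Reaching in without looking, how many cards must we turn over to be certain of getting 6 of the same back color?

26

The worst case takes 5 cards of each back color without reaching 6 of any: 5 × 5 = 25.
The next card must bring some back color to 6, so 25 + 1 = 26.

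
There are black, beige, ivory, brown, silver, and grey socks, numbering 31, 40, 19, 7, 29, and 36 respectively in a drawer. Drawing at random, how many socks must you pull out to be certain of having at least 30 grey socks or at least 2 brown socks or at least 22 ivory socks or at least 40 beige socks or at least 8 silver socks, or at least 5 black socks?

Each of the 6 colors has its own threshold; avoid all of them simultaneously.
The worst case stops just short of every target: 4 black, 39 beige, all 19 ivory, 1 brown, 7 silver, 29 grey — 4 + 39 + 19 + 1 + 7 + 29 = 99 socks.
One more sock must push some color to its target, so 99 + 1 = 100.

100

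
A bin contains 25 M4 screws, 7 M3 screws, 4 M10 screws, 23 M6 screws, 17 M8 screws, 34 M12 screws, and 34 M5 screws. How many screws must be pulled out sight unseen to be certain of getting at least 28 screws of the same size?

Treat the 7 sizes as pigeonholes.
In the worst case we take at most 27 of each size, but all 25 M4, all 7 M3, all 4 M10, all 23 M6, and all 17 M8 (fewer than 27), giving 25 + 7 + 4 + 23 + 17 + 27 + 27 = 130.
One more screw then forces some size to 28, so 130 + 1 = 131.

131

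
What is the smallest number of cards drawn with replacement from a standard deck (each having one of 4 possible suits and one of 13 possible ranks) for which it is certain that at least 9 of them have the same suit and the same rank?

There are 4 × 13 = 52 (suit, rank) combinations acting as pigeonholes.
With 52 × 8 = 416 cards drawn with replacement from a standard deck we could place exactly 8 in each, with no (suit, rank) pair reaching 9.
One more forces some (suit, rank) pair to hold 9, so 416 + 1 = 417.

417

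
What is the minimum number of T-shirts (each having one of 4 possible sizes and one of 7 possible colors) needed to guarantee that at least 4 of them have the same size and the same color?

There are 4 × 7 = 28 (size, color) combinations acting as pigeonholes.
With 28 × 3 = 84 T-shirts we could place exactly 3 in each, with no (size, color) pair reaching 4.
One more forces some (size, color) pair to hold 4, so 84 + 1 = 85.

85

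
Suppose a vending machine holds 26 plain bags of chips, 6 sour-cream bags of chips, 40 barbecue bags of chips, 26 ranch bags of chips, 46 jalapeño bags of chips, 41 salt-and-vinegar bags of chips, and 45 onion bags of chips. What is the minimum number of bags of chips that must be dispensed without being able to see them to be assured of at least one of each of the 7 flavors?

The hardest flavor to obtain is sour-cream: we could draw every other bag of chips first — 230 − 6 = 224 bags of chips — without a single sour-cream one.
The next draw must be sour-cream, so 224 + 1 = 225.

225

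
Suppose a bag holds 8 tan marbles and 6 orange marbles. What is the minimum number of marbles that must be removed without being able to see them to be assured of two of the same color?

Treat the 2 colors as pigeonholes.
The worst case takes 1 marble of each color without reaching 2 of any: 2 × 1 = 2.
The next marble must bring some color to 2, so 2 + 1 = 3.

3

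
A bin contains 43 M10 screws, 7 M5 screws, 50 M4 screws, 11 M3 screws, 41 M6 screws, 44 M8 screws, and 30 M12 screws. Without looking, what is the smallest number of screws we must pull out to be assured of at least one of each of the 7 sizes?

220

The hardest size to obtain is M5: we could draw every other screw first — 226 − 7 = 219 screws — without a single M5 one.
The next draw must be M5, so 219 + 1 = 220.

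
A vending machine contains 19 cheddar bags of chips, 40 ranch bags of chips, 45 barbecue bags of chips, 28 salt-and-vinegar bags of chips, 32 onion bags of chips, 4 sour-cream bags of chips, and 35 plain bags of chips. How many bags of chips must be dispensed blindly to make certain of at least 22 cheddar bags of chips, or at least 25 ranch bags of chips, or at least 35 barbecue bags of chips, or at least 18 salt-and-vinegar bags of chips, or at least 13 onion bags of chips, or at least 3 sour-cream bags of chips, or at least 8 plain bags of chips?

116

Each of the 7 flavors has its own threshold; avoid all of them simultaneously.
The worst case stops just short of every target: all 19 cheddar, 24 ranch, 34 barbecue, 17 salt-and-vinegar, 12 onion, 2 sour-cream, 7 plain — 19 + 24 + 34 + 17 + 12 + 2 + 7 = 115 bags of chips.
One more bag of chips must push some flavor to its target, so 115 + 1 = 116.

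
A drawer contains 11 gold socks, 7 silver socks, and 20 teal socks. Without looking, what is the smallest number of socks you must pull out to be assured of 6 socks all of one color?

The worst case takes 5 socks of each color without reaching 6 of any: 3 × 5 = 15.
The next sock must bring some color to 6, so 15 + 1 = 16.

16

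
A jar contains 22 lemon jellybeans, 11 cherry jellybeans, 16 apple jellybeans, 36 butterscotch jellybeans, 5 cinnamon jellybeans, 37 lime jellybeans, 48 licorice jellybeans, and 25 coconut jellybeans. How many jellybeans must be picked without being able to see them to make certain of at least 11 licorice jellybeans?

The worst case draws every non-licorice jellybean first: 22 + 11 + 16 + 36 + 5 + 37 + 25 = 152.
The next 11 draws are then forced to be licorice, giving 152 + 11 = 163.

163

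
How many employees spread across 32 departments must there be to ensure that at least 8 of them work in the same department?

225

There are 32 departments acting as pigeonholes.
With 32 × 7 = 224 employees we could place exactly 7 in each, with no class reaching 8.
One more forces some class to hold 8, so 224 + 1 = 225.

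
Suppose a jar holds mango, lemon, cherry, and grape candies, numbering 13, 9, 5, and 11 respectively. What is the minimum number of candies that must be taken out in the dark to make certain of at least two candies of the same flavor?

5

The worst case takes 1 candy of each flavor without reaching 2 of any: 4 × 1 = 4.
The next candy must bring some flavor to 2, so 4 + 1 = 5.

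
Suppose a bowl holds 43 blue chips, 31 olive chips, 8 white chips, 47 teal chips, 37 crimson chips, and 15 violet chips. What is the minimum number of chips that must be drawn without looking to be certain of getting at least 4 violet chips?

The worst case draws every non-violet chip first: 43 + 31 + 8 + 47 + 37 = 166.
The next 4 draws are then forced to be violet, giving 166 + 4 = 170.

170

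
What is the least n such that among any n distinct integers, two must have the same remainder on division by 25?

Use the pigeonhole principle on residue classes: two integers differ by a multiple of 25 exactly when they share a remainder mod 25.
There are 25 residue classes mod 25, so 25 integers can all lie in distinct classes.
One more integer must repeat a residue, giving a difference divisible by 25. So n = 25 + 1 = 26.

26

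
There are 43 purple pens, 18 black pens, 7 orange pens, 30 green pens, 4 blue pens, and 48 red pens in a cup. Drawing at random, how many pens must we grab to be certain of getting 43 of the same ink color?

In the worst case we take at most 42 of each ink color, but all 18 black, all 7 orange, all 30 green, and all 4 blue (fewer than 42), giving 42 + 18 + 7 + 30 + 4 + 42 = 143.
One more pen then forces some ink color to 43, so 143 + 1 = 144.

144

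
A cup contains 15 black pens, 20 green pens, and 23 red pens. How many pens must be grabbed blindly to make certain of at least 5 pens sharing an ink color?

13

The worst case takes 4 pens of each ink color without reaching 5 of any: 3 × 4 = 12.
The next pen must bring some ink color to 5, so 12 + 1 = 13.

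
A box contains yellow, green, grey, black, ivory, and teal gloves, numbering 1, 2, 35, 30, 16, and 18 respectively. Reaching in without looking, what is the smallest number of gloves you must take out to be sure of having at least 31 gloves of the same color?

98

In the worst case we take at most 30 of each color, but all 1 yellow, all 2 green, all 16 ivory, and all 18 teal (fewer than 30), giving 1 + 2 + 30 + 30 + 16 + 18 = 97.
One more glove then forces some color to 31, so 97 + 1 = 98.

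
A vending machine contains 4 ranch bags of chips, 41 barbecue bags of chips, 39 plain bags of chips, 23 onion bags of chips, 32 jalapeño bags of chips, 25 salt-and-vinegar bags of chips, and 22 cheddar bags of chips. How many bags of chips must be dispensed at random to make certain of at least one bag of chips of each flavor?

183

The hardest flavor to obtain is ranch: we could draw every other bag of chips first — 186 − 4 = 182 bags of chips — without a single ranch one.
The next draw must be ranch, so 182 + 1 = 183.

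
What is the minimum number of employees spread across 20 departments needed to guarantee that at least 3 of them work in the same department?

There are 20 departments acting as pigeonholes.
With 20 × 2 = 40 employees we could place exactly 2 in each, with no class reaching 3.
One more forces some class to hold 3, so 40 + 1 = 41.

41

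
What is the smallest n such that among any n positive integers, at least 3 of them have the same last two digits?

There are 100 possible two-digit endings acting as pigeonholes.
With 100 × 2 = 200 positive integers we could place exactly 2 in each, with no class reaching 3.
One more forces some class to hold 3, so 200 + 1 = 201.

201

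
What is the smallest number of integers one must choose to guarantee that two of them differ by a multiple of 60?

61

Two integers differ by a multiple of 60 exactly when they share a remainder mod 60.
There are 60 residue classes mod 60, so 60 integers can all lie in distinct classes.
One more integer must repeat a residue, giving a difference divisible by 60. So n = 60 + 1 = 61.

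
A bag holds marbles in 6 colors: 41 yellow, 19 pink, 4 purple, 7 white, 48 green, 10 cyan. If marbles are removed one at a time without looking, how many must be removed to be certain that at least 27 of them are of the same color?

93

In the worst case we take at most 26 of each color, but all 19 pink, all 4 purple, all 7 white, and all 10 cyan (fewer than 26), giving 26 + 19 + 4 + 7 + 26 + 10 = 92.
One more marble then forces some color to 27, so 92 + 1 = 93.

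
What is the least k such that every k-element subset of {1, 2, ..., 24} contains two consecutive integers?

13

Partition {1, …, 24} into 12 pairs: {1,2}, {3,4}, …, {23,24}.
Choosing 12 integers — say the 12 even numbers 2, 4, …, 24 — takes one from each pair and avoids the property.
Choosing 13 forces two into the same pair by pigeonhole, and those are consecutive. So 13.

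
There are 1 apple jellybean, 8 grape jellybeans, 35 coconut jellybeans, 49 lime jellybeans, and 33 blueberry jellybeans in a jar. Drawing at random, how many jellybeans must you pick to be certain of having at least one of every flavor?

The hardest flavor to obtain is apple: we could draw every other jellybean first — 126 − 1 = 125 jellybeans — without a single apple one.
The next draw must be apple, so 125 + 1 = 126.

126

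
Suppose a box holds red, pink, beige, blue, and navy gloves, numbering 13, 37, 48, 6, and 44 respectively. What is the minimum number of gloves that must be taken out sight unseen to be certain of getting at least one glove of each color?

The hardest color to obtain is blue: we could draw every other glove first — 148 − 6 = 142 gloves — without a single blue one.
The next draw must be blue, so 142 + 1 = 143.

143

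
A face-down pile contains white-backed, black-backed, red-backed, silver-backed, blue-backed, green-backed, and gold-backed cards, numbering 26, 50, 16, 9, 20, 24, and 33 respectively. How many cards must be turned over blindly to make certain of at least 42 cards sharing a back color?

Treat the 7 back colors as pigeonholes.
In the worst case we take at most 41 of each back color, but all 26 white-backed, all 16 red-backed, all 9 silver-backed, all 20 blue-backed, all 24 green-backed, and all 33 gold-backed (fewer than 41), giving 26 + 41 + 16 + 9 + 20 + 24 + 33 = 169.
One more card then forces some back color to 42, so 169 + 1 = 170.

170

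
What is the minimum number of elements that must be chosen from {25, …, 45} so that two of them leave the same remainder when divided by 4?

Group the integers by remainder mod 4; there are 4 residue classes, each nonempty in this range.
Choosing one from each class (4 integers) avoids any shared remainder.
One more choice must repeat a class, so two differ by a multiple of 4. Hence 4 + 1 = 5.

5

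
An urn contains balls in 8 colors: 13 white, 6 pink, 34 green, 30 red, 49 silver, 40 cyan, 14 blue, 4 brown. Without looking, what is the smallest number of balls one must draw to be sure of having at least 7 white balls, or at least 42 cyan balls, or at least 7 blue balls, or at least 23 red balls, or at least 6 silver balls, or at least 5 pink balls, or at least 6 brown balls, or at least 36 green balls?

The worst case stops just short of every target: 6 white, 4 pink, all 34 green, 22 red, 5 silver, all 40 cyan, 6 blue, all 4 brown — 6 + 4 + 34 + 22 + 5 + 40 + 6 + 4 = 121 balls.
One more ball must push some color to its target, so 121 + 1 = 122.

122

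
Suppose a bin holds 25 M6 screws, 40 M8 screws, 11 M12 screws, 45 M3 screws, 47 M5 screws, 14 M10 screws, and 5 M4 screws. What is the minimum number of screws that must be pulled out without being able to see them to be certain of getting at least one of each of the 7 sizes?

The hardest size to obtain is M4: we could draw every other screw first — 187 − 5 = 182 screws — without a single M4 one.
The next draw must be M4, so 182 + 1 = 183.

183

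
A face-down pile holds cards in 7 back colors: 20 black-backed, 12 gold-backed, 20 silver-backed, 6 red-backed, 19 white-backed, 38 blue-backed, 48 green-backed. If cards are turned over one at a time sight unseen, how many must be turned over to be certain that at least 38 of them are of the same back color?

152

In the worst case we take at most 37 of each back color, but all 20 black-backed, all 12 gold-backed, all 20 silver-backed, all 6 red-backed, and all 19 white-backed (fewer than 37), giving 20 + 12 + 20 + 6 + 19 + 37 + 37 = 151.
One more card then forces some back color to 38, so 151 + 1 = 152.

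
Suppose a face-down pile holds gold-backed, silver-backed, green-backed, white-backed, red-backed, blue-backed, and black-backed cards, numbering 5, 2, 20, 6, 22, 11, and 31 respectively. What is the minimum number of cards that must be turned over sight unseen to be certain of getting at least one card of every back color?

The hardest back color to obtain is silver-backed: we could draw every other card first — 97 − 2 = 95 cards — without a single silver-backed one.
The next draw must be silver-backed, so 95 + 1 = 96.

96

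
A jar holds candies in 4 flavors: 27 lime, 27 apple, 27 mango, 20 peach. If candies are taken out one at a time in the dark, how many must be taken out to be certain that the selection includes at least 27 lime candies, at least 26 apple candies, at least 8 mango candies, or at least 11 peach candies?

The worst case stops just short of every target: 26 lime, 25 apple, 7 mango, 10 peach — 26 + 25 + 7 + 10 = 68 candies.
One more candy must push some flavor to its target, so 68 + 1 = 69.

69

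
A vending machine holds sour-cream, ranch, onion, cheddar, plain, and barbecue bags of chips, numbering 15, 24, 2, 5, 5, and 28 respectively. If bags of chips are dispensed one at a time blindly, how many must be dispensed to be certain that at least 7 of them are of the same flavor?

31

In the worst case we take at most 6 of each flavor, but all 2 onion, all 5 cheddar, and all 5 plain (fewer than 6), giving 6 + 6 + 2 + 5 + 5 + 6 = 30.
One more bag of chips then forces some flavor to 7, so 30 + 1 = 31.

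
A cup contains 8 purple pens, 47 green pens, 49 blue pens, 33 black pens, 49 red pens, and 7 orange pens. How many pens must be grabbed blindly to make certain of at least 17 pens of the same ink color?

In the worst case we take at most 16 of each ink color, but all 8 purple and all 7 orange (fewer than 16), giving 8 + 16 + 16 + 16 + 16 + 7 = 79.
One more pen then forces some ink color to 17, so 79 + 1 = 80.

80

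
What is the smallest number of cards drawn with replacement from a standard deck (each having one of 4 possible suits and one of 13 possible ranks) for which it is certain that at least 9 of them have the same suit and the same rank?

There are 4 × 13 = 52 (suit, rank) combinations acting as pigeonholes.
With 52 × 8 = 416 cards drawn with replacement from a standard deck we could place exactly 8 in each, with no (suit, rank) pair reaching 9.
One more forces some (suit, rank) pair to hold 9, so 416 + 1 = 417.

417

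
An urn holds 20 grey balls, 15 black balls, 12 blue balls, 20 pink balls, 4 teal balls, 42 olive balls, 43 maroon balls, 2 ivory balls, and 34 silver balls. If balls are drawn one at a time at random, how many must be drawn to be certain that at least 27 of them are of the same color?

In the worst case we take at most 26 of each color, but all 20 grey, all 15 black, all 12 blue, all 20 pink, all 4 teal, and all 2 ivory (fewer than 26), giving 20 + 15 + 12 + 20 + 4 + 26 + 26 + 2 + 26 = 151.
One more ball then forces some color to 27, so 151 + 1 = 152.

152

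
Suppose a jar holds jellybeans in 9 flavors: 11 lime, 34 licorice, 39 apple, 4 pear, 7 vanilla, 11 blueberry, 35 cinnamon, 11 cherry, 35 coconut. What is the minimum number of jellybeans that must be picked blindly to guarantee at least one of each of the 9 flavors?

The hardest flavor to obtain is pear: we could draw every other jellybean first — 187 − 4 = 183 jellybeans — without a single pear one.
The next draw must be pear, so 183 + 1 = 184.

184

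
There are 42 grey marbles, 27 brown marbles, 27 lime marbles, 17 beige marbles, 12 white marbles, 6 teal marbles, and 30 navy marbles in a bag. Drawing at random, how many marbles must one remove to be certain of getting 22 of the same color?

Treat the 7 colors as pigeonholes.
In the worst case we take at most 21 of each color, but all 17 beige, all 12 white, and all 6 teal (fewer than 21), giving 21 + 21 + 21 + 17 + 12 + 6 + 21 = 119.
One more marble then forces some color to 22, so 119 + 1 = 120.

120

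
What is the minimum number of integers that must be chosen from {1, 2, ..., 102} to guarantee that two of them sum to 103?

52

Partition {1, …, 102} into 51 pairs: {1,102}, {2,101}, …, {51,52}.
Choosing 51 integers — say the integers 1 through 51 — takes one from each pair and avoids the property.
Choosing 52 forces two into the same pair by pigeonhole, and those sum to 103. So 52.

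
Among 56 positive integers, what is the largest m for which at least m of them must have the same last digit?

If each of the 10 possible last digits held at most 5, the total would be at most 10 × 5 = 50 < 56, a contradiction.
So at least one holds ⌈56/10⌉ = 6.

6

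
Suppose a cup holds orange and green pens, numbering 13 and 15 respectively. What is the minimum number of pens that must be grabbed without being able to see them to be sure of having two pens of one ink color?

The worst case takes 1 pen of each ink color without reaching 2 of any: 2 × 1 = 2.
The next pen must bring some ink color to 2, so 2 + 1 = 3.

3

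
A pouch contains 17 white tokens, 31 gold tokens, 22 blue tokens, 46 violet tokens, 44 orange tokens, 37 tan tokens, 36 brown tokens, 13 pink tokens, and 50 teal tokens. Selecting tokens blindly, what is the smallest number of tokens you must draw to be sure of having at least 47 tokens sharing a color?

293

Treat the 9 colors as pigeonholes.
In the worst case we take at most 46 of each color, but all 17 white, all 31 gold, all 22 blue, all 44 orange, all 37 tan, all 36 brown, and all 13 pink (fewer than 46), giving 17 + 31 + 22 + 46 + 44 + 37 + 36 + 13 + 46 = 292.
One more token then forces some color to 47, so 292 + 1 = 293.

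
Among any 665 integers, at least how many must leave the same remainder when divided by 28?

24

The 665 integers fall into 28 residue classes modulo 28.
If each of the 28 residue classes modulo 28 held at most 23, the total would be at most 28 × 23 = 644 < 665, a contradiction.
So at least one holds ⌈665/28⌉ = 24.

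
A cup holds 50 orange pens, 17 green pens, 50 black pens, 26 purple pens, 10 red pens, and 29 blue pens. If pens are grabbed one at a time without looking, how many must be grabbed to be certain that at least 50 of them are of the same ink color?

In the worst case we take at most 49 of each ink color, but all 17 green, all 26 purple, all 10 red, and all 29 blue (fewer than 49), giving 49 + 17 + 49 + 26 + 10 + 29 = 180.
One more pen then forces some ink color to 50, so 180 + 1 = 181.

181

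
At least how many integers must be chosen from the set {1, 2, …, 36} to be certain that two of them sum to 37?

19

Partition {1, …, 36} into 18 pairs: {1,36}, {2,35}, …, {18,19}.
Choosing 18 integers — say the integers 1 through 18 — takes one from each pair and avoids the property.
Choosing 19 forces two into the same pair by pigeonhole, and those sum to 37. So 19.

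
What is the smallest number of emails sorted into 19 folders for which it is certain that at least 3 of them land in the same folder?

There are 19 folders acting as pigeonholes.
With 19 × 2 = 38 emails we could place exactly 2 in each, with no class reaching 3.
One more forces some class to hold 3, so 38 + 1 = 39.

39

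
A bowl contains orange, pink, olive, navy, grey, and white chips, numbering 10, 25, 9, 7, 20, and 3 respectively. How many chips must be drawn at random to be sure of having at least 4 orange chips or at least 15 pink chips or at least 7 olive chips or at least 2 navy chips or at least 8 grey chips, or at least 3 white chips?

The worst case stops just short of every target: 3 orange, 14 pink, 6 olive, 1 navy, 7 grey, 2 white — 3 + 14 + 6 + 1 + 7 + 2 = 33 chips.
One more chip must push some color to its target, so 33 + 1 = 34.

34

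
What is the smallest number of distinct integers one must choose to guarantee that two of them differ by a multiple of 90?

91

Use the pigeonhole principle on residue classes: two integers differ by a multiple of 90 exactly when they share a remainder mod 90.
There are 90 residue classes mod 90, so 90 integers can all lie in distinct classes.
One more integer must repeat a residue, giving a difference divisible by 90. So n = 90 + 1 = 91.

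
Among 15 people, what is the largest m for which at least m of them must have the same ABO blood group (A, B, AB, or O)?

The 15 people fall into 4 ABO blood groups.
If each of the 4 ABO blood groups held at most 3, the total would be at most 4 × 3 = 12 < 15, a contradiction.
So at least one holds ⌈15/4⌉ = 4.

4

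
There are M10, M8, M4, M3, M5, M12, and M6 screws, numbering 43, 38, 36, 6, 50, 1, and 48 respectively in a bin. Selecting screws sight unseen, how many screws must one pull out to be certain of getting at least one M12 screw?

222

The worst case draws every non-M12 screw first: 43 + 38 + 36 + 6 + 50 + 48 = 221.
The next draw is then forced to be M12, giving 221 + 1 = 222.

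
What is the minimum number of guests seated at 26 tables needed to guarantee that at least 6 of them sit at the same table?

131

There are 26 tables acting as pigeonholes.
With 26 × 5 = 130 guests we could place exactly 5 in each, with no class reaching 6.
One more forces some class to hold 6, so 130 + 1 = 131.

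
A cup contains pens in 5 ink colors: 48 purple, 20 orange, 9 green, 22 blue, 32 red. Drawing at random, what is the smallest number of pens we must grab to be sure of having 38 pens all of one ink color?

121

Treat the 5 ink colors as pigeonholes.
In the worst case we take at most 37 of each ink color, but all 20 orange, all 9 green, all 22 blue, and all 32 red (fewer than 37), giving 37 + 20 + 9 + 22 + 32 = 120.
One more pen then forces some ink color to 38, so 120 + 1 = 121.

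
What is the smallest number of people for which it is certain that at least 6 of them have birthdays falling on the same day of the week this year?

There are 7 days of the week acting as pigeonholes.
With 7 × 5 = 35 people we could place exactly 5 in each, with no class reaching 6.
One more forces some class to hold 6, so 35 + 1 = 36.

36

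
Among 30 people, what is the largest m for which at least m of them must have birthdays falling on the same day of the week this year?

5

There are 7 days of the week, which serve as the pigeonholes.
If each of the 7 days of the week held at most 4, the total would be at most 7 × 4 = 28 < 30, a contradiction.
So at least one holds ⌈30/7⌉ = 5.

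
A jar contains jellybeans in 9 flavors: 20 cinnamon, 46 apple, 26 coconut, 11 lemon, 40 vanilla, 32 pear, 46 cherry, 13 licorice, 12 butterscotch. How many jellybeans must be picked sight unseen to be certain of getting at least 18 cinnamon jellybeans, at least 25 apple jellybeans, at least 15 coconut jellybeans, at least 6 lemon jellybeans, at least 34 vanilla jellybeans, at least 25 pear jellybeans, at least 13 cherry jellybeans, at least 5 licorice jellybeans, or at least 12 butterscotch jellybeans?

145

The worst case stops just short of every target: 17 cinnamon, 24 apple, 14 coconut, 5 lemon, 33 vanilla, 24 pear, 12 cherry, 4 licorice, 11 butterscotch — 17 + 24 + 14 + 5 + 33 + 24 + 12 + 4 + 11 = 144 jellybeans.
One more jellybean must push some flavor to its target, so 144 + 1 = 145.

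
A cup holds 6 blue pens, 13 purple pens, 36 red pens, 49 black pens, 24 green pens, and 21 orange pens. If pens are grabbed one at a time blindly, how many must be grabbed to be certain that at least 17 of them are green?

To avoid green pens as long as possible, exhaust the other 5 ink colors first.
The worst case draws every non-green pen first: 6 + 13 + 36 + 49 + 21 = 125.
The next 17 draws are then forced to be green, giving 125 + 17 = 142.

142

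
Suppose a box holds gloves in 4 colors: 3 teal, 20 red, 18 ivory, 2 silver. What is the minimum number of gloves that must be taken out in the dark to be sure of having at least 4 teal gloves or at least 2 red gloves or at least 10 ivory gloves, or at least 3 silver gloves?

The worst case stops just short of every target: 3 teal, 1 red, 9 ivory, 2 silver — 3 + 1 + 9 + 2 = 15 gloves.
One more glove must push some color to its target, so 15 + 1 = 16.

16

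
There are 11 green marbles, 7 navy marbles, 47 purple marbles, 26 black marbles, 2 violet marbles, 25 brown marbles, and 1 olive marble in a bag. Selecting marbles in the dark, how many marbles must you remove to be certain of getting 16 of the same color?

In the worst case we take at most 15 of each color, but all 11 green, all 7 navy, all 2 violet, and all 1 olive (fewer than 15), giving 11 + 7 + 15 + 15 + 2 + 15 + 1 = 66.
One more marble then forces some color to 16, so 66 + 1 = 67.

67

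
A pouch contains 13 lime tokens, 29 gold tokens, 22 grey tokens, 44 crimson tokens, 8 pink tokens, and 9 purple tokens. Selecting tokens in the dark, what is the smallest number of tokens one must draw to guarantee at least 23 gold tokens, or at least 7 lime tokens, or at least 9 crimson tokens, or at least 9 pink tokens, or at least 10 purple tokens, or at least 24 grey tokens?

The worst case stops just short of every target: 6 lime, 22 gold, all 22 grey, 8 crimson, 8 pink, 9 purple — 6 + 22 + 22 + 8 + 8 + 9 = 75 tokens.
One more token must push some color to its target, so 75 + 1 = 76.

76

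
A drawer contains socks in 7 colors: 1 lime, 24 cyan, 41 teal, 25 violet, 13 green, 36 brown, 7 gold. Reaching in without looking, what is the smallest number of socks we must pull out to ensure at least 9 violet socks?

131

The worst case draws every non-violet sock first: 1 + 24 + 41 + 13 + 36 + 7 = 122.
The next 9 draws are then forced to be violet, giving 122 + 9 = 131.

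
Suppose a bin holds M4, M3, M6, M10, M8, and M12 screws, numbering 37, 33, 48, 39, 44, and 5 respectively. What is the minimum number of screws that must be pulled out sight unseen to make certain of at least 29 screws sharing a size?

146

Treat the 6 sizes as pigeonholes.
In the worst case we take at most 28 of each size, but all 5 M12 (fewer than 28), giving 28 + 28 + 28 + 28 + 28 + 5 = 145.
One more screw then forces some size to 29, so 145 + 1 = 146.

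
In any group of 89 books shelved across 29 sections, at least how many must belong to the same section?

The 89 books fall into 29 sections.
If each of the 29 sections held at most 3, the total would be at most 29 × 3 = 87 < 89, a contradiction.
So at least one holds ⌈89/29⌉ = 4.

4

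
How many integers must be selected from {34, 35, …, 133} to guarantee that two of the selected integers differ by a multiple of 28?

Group the integers by remainder mod 28; there are 28 residue classes, each nonempty in this range.
Choosing one from each class (28 integers) avoids any shared remainder.
One more choice must repeat a class, so two differ by a multiple of 28. Hence 28 + 1 = 29.

29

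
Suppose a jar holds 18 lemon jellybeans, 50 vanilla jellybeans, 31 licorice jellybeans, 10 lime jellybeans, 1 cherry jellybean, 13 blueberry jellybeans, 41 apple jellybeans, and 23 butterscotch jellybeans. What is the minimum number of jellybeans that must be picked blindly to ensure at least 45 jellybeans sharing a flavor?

182

In the worst case we take at most 44 of each flavor, but all 18 lemon, all 31 licorice, all 10 lime, all 1 cherry, all 13 blueberry, all 41 apple, and all 23 butterscotch (fewer than 44), giving 18 + 44 + 31 + 10 + 1 + 13 + 41 + 23 = 181.
One more jellybean then forces some flavor to 45, so 181 + 1 = 182.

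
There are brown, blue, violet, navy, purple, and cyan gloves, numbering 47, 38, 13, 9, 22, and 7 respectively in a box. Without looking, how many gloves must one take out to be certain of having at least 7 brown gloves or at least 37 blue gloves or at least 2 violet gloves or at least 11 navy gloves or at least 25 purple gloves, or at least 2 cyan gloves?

Each of the 6 colors has its own threshold; avoid all of them simultaneously.
The worst case stops just short of every target: 6 brown, 36 blue, 1 violet, all 9 navy, all 22 purple, 1 cyan — 6 + 36 + 1 + 9 + 22 + 1 = 75 gloves.
One more glove must push some color to its target, so 75 + 1 = 76.

76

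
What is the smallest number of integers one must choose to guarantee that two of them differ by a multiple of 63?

64

Use the pigeonhole principle on residue classes: two integers differ by a multiple of 63 exactly when they share a remainder mod 63.
There are 63 residue classes mod 63, so 63 integers can all lie in distinct classes.
One more integer must repeat a residue, giving a difference divisible by 63. So n = 63 + 1 = 64.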